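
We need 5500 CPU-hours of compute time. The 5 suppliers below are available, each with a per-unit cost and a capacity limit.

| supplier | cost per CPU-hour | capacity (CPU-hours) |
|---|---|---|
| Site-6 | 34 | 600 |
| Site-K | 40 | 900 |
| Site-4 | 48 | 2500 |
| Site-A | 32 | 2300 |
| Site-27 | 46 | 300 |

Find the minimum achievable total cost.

211000

Use suppliers in increasing cost order.
Site-A (32): use full 2300 → 3200 CPU-hours to go.
Site-6 (34): use full 600 → 2600 CPU-hours to go.
Site-K at 40: take all 900 CPU-hours → 1700 still needed.
Take 300 from Site-27 at 46 → need 1400 more.
Site-4 at 48: take 1400 of its 2500 → requirement met.
Cost = 2300×32 + 600×34 + 900×40 + 300×46 + 1400×48 = 211000.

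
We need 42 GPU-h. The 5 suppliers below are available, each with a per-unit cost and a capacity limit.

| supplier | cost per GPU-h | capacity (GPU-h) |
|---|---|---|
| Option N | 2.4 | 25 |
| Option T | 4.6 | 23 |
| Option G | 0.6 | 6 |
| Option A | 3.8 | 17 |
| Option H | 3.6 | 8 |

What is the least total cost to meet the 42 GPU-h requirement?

Use suppliers in increasing cost order.
Take 6 from Option G at 0.6 → need 36 more.
Option N at 2.4: take all 25 GPU-h → 11 still needed.
Option H at 3.6: take all 8 GPU-h → 3 still needed.
Take 3 from Option A at 3.8 to finish.
Option T: unused.
Cost = 6×0.6 + 25×2.4 + 8×3.6 + 3×3.8 = 103.8.

103.8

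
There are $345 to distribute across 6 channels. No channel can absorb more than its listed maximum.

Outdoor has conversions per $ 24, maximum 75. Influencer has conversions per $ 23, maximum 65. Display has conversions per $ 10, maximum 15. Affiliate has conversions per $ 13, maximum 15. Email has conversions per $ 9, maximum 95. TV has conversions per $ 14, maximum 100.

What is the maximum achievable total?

Rank by conversions per $: Outdoor 24 > Influencer 23 > TV 14 > Affiliate 13 > Display 10 > Email 9.
Outdoor takes 75 to reach its cap of 75 — 270 left.
Influencer: +65 to 65 (cap) — 205 left.
Give TV 100 to hit its cap of 100 — 105 left.
Affiliate takes 15 to reach its cap of 15 — 90 left.
Display: +15 to 15 (cap) — 75 left.
Only 75 left; Email takes them to reach 75.
Total = 24×75 + 23×65 + 10×15 + 13×15 + 9×75 + 14×100 = 5715.

5715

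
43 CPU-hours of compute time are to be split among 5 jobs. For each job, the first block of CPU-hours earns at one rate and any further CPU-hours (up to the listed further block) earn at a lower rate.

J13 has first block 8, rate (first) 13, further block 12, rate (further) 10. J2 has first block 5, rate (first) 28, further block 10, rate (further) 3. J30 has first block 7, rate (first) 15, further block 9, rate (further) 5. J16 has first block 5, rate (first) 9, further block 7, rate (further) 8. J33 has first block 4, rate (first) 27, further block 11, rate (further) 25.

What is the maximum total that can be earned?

812

Order all 10 blocks by rate: J2/first 28 > J33/first 27 > J33/second 25 > J30/first 15 > J13/first 13 > J13/second 10 > J16/first 9 > J16/second 8 > J30/second 5 > J2/second 3.
J2/first (28): +5 ; 38 left.
Fill J33 first block (4 at 27) ; 34 left.
J33/second (25): +11 ; 23 left.
J30 first at 15: fill all 7 ; 16 left.
J13/first (13): +8 ; 8 left.
8 remain; put them into J13 second at 10.
Total = 28×5 + 27×4 + 25×11 + 15×7 + 13×8 + 10×8 = 812.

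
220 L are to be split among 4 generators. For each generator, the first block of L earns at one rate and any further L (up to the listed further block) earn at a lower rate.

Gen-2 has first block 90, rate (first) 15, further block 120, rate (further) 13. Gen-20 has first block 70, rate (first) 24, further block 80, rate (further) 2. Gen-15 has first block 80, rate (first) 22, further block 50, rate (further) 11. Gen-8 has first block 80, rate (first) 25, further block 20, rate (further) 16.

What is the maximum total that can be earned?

5220

Order all 8 blocks by rate: Gen-8/T1 25 > Gen-20/T1 24 > Gen-15/T1 22 > Gen-8/T2 16 > Gen-2/T1 15 > Gen-2/T2 13 > Gen-15/T2 11 > Gen-20/T2 2.
Gen-8/T1 (25): +80 ; 140 left.
Gen-20/T1 (24): +70 ; 70 left.
70 remain; put them into Gen-15 T1 at 22.
Total = 25×80 + 24×70 + 22×70 = 5220.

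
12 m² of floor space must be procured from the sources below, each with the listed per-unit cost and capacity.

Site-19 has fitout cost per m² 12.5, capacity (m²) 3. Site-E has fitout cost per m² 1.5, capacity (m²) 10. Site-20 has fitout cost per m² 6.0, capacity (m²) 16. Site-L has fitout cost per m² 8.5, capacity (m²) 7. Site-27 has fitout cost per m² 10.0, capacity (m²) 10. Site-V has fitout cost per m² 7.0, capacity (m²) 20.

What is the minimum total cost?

Use sources in increasing cost order.
Take 10 from Site-E at 1.5 → need 2 more.
Take 2 from Site-20 at 6.0 to finish.
Site-V, Site-L, Site-27, Site-19: unused.
Cost = 10×1.5 + 2×6.0 = 27.

27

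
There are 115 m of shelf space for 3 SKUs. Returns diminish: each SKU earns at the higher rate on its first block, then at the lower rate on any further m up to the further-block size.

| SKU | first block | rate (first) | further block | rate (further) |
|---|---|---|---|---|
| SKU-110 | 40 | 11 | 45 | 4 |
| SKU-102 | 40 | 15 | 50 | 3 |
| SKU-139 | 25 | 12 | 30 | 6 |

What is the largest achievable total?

1400

Treat each block as its own option and order by rate: SKU-102/T1 15 > SKU-139/T1 12 > SKU-110/T1 11 > SKU-139/T2 6 > SKU-110/T2 4 > SKU-102/T2 3.
Fill SKU-102 T1 block (40 at 15) — 75 left.
SKU-139 T1 at 12: fill all 25 — 50 left.
SKU-110 T1 at 11: fill all 40 — 10 left.
SKU-139 T2 at 6: only 10 left, fill 10.
Total = 15×40 + 12×25 + 11×40 + 6×10 = 1400.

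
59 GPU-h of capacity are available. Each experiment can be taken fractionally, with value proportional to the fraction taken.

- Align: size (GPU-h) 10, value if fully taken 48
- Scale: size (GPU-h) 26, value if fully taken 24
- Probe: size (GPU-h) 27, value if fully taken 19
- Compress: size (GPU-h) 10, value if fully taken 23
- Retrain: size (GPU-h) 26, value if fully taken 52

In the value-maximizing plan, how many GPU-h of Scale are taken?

Sort by value density: Align 48/10≈4.8, Compress 23/10≈2.3, Retrain 52/26≈2, Scale 24/26≈0.923, Probe 19/27≈0.704.
All 10 GPU-h of Align fit (value 48) — 49 remain.
All 10 GPU-h of Compress fit (value 23) — 39 remain.
Take all of Retrain (26 GPU-h, value 52) — 13 GPU-h left.
13 GPU-h left: a 13/26 share of Scale gives 24×13/26 = 12.

13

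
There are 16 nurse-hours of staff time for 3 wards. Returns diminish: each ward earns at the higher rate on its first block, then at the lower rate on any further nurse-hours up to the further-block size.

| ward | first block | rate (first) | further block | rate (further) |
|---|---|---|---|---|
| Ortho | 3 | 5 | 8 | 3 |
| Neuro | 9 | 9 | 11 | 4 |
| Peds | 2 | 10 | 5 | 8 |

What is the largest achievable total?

141

Rank every tier by rate: Peds/T1 10 > Neuro/T1 9 > Peds/T2 8 > Ortho/T1 5 > Neuro/T2 4 > Ortho/T2 3.
Peds T1 at 10: fill all 2 ; 14 left.
Fill Neuro T1 block (9 at 9) ; 5 left.
Fill Peds T2 block (5 at 8) ; 0 left.
Total = 10×2 + 9×9 + 8×5 = 141.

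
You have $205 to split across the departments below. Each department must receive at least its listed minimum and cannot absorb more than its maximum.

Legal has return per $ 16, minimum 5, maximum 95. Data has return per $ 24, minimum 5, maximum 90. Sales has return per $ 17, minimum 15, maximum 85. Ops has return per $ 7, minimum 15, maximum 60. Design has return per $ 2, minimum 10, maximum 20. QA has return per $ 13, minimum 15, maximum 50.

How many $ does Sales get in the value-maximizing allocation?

70

Meeting every minimum uses 5+5+15+15+10+15 = 65 $, leaving 140.
Highest return per $ first: Data 24 > Sales 17 > Legal 16 > QA 13 > Ops 7 > Design 2.
Data: +85 to 90 (cap) → 55 left.
Sales has room for 70 more but only 55 remain, so it gets 70.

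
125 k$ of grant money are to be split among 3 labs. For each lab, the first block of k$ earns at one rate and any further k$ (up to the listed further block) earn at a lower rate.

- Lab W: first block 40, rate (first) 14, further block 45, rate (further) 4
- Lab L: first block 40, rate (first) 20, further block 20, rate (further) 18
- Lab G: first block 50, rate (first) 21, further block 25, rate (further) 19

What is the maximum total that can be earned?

Treat each block as its own option and order by rate: Lab G/T1 21 > Lab L/T1 20 > Lab G/T2 19 > Lab L/T2 18 > Lab W/T1 14 > Lab W/T2 4.
Fill Lab G T1 block (50 at 21) ; 75 left.
Fill Lab L T1 block (40 at 20) ; 35 left.
Lab G T2 at 19: fill all 25 ; 10 left.
10 remain; put them into Lab L T2 at 18.
Total = 21×50 + 20×40 + 19×25 + 18×10 = 2505.

2505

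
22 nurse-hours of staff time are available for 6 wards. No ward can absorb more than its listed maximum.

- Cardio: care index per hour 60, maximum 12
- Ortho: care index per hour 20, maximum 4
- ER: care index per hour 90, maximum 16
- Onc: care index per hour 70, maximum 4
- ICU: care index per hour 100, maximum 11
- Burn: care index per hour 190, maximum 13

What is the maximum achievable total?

3370

Order the wards by care index per hour: Burn 190 > ICU 100 > ER 90 > Onc 70 > Cardio 60 > Ortho 20.
Give Burn 13 to hit its cap of 13 — 9 left.
ICU: +9 (room for 11) → 9. Pool exhausted.
Total = 100×9 + 190×13 = 3370.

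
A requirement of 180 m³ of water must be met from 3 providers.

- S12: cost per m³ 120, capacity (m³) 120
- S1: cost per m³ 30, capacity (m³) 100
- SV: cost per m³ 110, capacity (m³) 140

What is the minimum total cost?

11800

Use providers in increasing cost order.
Take 100 from S1 at 30 — need 80 more.
SV (110): take the remaining 80 — done.
S12: unused.
Cost = 100×30 + 80×110 = 11800.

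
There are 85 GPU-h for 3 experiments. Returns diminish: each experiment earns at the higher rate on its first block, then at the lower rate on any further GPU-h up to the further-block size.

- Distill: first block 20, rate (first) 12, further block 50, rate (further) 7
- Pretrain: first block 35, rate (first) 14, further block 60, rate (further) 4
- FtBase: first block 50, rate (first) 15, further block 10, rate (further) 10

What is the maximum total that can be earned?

Order all 6 blocks by rate: FtBase/tier1 15 > Pretrain/tier1 14 > Distill/tier1 12 > FtBase/tier2 10 > Distill/tier2 7 > Pretrain/tier2 4.
Fill FtBase tier1 block (50 at 15) — 35 left.
Fill Pretrain tier1 block (35 at 14) — 0 left.
Total = 15×50 + 14×35 = 1240.

1240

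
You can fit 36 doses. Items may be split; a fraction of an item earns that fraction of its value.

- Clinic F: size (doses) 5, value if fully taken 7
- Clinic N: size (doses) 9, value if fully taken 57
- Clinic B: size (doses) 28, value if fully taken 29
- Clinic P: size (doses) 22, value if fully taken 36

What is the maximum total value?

100

Sort by value density: Clinic N 57/9≈6.33, Clinic P 36/22≈1.64, Clinic F 7/5≈1.4, Clinic B 29/28≈1.04.
All 9 doses of Clinic N fit (value 57) → 27 remain.
Take all of Clinic P (22 doses, value 36) → 5 doses left.
All 5 doses of Clinic F fit (value 7) → 0 remain.
Total value = 100.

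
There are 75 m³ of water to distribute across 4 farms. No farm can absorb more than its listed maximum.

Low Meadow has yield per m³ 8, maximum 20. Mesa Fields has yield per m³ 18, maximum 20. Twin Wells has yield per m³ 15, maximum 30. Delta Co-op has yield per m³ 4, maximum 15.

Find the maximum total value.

Order the farms by yield per m³: Mesa Fields 18 > Twin Wells 15 > Low Meadow 8 > Delta Co-op 4.
Mesa Fields takes 20 to reach its cap of 20 → 55 left.
Twin Wells: +30 to 30 (cap) → 25 left.
Low Meadow: +20 to 20 (cap) → 5 left.
Delta Co-op has room for 15 but only 5 remain, so it gets 5.
Total = 8×20 + 18×20 + 15×30 + 4×5 = 990.

990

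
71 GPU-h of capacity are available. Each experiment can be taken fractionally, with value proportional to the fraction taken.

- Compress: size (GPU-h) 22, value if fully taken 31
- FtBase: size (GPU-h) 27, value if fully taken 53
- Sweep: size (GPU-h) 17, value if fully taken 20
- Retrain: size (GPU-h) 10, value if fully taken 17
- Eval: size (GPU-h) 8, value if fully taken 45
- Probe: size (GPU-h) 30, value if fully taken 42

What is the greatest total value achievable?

151.6

Rank by value-to-size ratio: Eval 45/8≈5.62, FtBase 53/27≈1.96, Retrain 17/10≈1.7, Compress 31/22≈1.41, Probe 42/30≈1.4, Sweep 20/17≈1.18.
All 8 GPU-h of Eval fit (value 45) → 63 remain.
FtBase: take in full, 27 GPU-h for value 53 → 36 left.
Retrain: take in full, 10 GPU-h for value 17 → 26 left.
Take all of Compress (22 GPU-h, value 31) → 4 GPU-h left.
Only 4 GPU-h remain; take 4/30 of Probe for value 42×4/30 = 5.6.
Total value = 151.6.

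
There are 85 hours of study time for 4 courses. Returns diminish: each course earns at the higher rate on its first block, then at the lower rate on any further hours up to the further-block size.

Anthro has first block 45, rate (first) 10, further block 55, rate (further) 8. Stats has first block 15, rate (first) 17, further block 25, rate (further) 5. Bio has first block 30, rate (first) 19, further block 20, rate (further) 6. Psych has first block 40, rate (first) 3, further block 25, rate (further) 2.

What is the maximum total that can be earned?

Rank every tier by rate: Bio/tier1 19 > Stats/tier1 17 > Anthro/tier1 10 > Anthro/tier2 8 > Bio/tier2 6 > Stats/tier2 5 > Psych/tier1 3 > Psych/tier2 2.
Bio/tier1 (19): +30 ; 55 left.
Stats tier1 at 17: fill all 15 ; 40 left.
40 remain; put them into Anthro tier1 at 10.
Total = 19×30 + 17×15 + 10×40 = 1225.

1225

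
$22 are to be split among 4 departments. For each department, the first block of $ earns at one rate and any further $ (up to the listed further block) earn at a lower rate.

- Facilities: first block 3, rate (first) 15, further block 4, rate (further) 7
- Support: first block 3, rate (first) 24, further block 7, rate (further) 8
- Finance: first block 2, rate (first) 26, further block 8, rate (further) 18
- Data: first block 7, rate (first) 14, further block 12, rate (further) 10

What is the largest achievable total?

397

Order all 8 blocks by rate: Finance/first 26 > Support/first 24 > Finance/second 18 > Facilities/first 15 > Data/first 14 > Data/second 10 > Support/second 8 > Facilities/second 7.
Fill Finance first block (2 at 26) ; 20 left.
Fill Support first block (3 at 24) ; 17 left.
Finance/second (18): +8 ; 9 left.
Fill Facilities first block (3 at 15) ; 6 left.
Data/first: +6 of 7 at 14; pool empty.
Total = 26×2 + 24×3 + 18×8 + 15×3 + 14×6 = 397.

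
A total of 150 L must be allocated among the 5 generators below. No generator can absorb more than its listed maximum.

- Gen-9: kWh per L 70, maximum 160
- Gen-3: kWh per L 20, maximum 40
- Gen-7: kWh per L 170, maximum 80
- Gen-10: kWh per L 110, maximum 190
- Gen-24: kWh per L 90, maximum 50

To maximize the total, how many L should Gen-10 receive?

70

Order the generators by kWh per L: Gen-7 170 > Gen-10 110 > Gen-24 90 > Gen-9 70 > Gen-3 20.
Gen-7: +80 to 80 (cap) ; 70 left.
Gen-10 has room for 190 but only 70 remain, so it gets 70.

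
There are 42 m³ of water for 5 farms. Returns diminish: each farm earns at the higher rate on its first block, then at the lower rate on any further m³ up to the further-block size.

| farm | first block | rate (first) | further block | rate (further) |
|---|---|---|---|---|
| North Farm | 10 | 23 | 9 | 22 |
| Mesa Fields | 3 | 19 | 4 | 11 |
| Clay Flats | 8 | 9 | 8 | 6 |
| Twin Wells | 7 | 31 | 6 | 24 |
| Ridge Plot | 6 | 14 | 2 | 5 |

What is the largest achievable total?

Treat each block as its own option and order by rate: Twin Wells/first 31 > Twin Wells/second 24 > North Farm/first 23 > North Farm/second 22 > Mesa Fields/first 19 > Ridge Plot/first 14 > Mesa Fields/second 11 > Clay Flats/first 9 > Clay Flats/second 6 > Ridge Plot/second 5.
Twin Wells/first (31): +7 — 35 left.
Fill Twin Wells second block (6 at 24) — 29 left.
North Farm/first (23): +10 — 19 left.
North Farm second at 22: fill all 9 — 10 left.
Fill Mesa Fields first block (3 at 19) — 7 left.
Fill Ridge Plot first block (6 at 14) — 1 left.
Mesa Fields second at 11: only 1 left, fill 1.
Total = 31×7 + 24×6 + 23×10 + 22×9 + 19×3 + 14×6 + 11×1 = 941.

941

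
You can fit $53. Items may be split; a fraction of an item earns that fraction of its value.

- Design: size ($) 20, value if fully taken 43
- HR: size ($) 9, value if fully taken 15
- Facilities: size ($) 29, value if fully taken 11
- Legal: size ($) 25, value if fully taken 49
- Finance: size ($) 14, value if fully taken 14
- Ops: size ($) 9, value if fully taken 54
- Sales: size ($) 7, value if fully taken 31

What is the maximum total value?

161.32

Rank by value-to-size ratio: Ops 54/9≈6, Sales 31/7≈4.43, Design 43/20≈2.15, Legal 49/25≈1.96, HR 15/9≈1.67, Finance 14/14≈1, Facilities 11/29≈0.379.
Take all of Ops (9 $, value 54) — 44 $ left.
Sales: take in full, 7 $ for value 31 — 37 left.
All 20 $ of Design fit (value 43) — 17 remain.
Only 17 $ remain; take 17/25 of Legal for value 49×17/25 = 33.32.
Total value = 161.32.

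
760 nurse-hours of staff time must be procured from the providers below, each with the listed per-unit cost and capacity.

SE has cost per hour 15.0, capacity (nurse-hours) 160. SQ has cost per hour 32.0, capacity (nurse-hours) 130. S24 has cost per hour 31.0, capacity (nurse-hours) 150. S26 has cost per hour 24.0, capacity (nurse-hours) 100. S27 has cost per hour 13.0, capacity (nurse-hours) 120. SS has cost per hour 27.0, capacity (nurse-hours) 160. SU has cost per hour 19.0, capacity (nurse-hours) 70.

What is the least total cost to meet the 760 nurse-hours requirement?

16660

Fill from the cheapest provider first.
S27 (13.0): use full 120 — 640 nurse-hours to go.
SE (15.0): use full 160 — 480 nurse-hours to go.
Take 70 from SU at 19.0 — need 410 more.
S26 (24.0): use full 100 — 310 nurse-hours to go.
SS (27.0): use full 160 — 150 nurse-hours to go.
S24 (31.0): use full 150 — 0 nurse-hours to go.
SQ: unused.
Cost = 120×13.0 + 160×15.0 + 70×19.0 + 100×24.0 + 160×27.0 + 150×31.0 = 16660.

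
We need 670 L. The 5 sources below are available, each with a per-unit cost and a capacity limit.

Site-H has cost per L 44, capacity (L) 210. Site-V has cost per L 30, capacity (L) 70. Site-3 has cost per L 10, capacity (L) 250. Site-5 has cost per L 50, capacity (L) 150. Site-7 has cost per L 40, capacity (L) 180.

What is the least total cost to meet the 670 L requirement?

19280

Fill from the cheapest source first.
Site-3 at 10: take all 250 L — 420 still needed.
Site-V (30): use full 70 — 350 L to go.
Site-7 (40): use full 180 — 170 L to go.
Site-H (44): take the remaining 170 — done.
Site-5: unused.
Cost = 250×10 + 70×30 + 180×40 + 170×44 = 19280.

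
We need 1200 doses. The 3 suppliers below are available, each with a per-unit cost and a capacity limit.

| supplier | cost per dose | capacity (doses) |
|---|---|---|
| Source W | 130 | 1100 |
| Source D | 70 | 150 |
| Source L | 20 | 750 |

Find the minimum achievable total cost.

Fill from the cheapest supplier first.
Source L (20): use full 750 — 450 doses to go.
Take 150 from Source D at 70 — need 300 more.
Source W at 130: take 300 of its 1100 — requirement met.
Cost = 750×20 + 150×70 + 300×130 = 64500.

64500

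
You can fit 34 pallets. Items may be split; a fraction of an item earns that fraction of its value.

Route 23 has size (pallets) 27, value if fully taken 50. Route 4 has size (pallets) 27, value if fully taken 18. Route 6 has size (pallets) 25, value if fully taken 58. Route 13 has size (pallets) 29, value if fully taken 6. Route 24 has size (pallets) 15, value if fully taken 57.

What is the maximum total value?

Rank by value-to-size ratio: Route 24 57/15≈3.8, Route 6 58/25≈2.32, Route 23 50/27≈1.85, Route 4 18/27≈0.667, Route 13 6/29≈0.207.
Take all of Route 24 (15 pallets, value 57) → 19 pallets left.
Fill the last 19 pallets with part of Route 6: 19/25 of it earns 44.08.
Total value = 101.08.

101.08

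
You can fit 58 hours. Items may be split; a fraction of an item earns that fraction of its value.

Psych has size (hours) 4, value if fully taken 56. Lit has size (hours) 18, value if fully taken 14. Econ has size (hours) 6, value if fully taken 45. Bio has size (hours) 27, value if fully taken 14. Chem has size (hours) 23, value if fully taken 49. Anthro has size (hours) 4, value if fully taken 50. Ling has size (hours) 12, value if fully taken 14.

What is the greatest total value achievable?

Rank by value-to-size ratio: Psych 56/4≈14, Anthro 50/4≈12.5, Econ 45/6≈7.5, Chem 49/23≈2.13, Ling 14/12≈1.17, Lit 14/18≈0.778, Bio 14/27≈0.519.
Psych: take in full, 4 hours for value 56 — 54 left.
Anthro: take in full, 4 hours for value 50 — 50 left.
Econ: take in full, 6 hours for value 45 — 44 left.
All 23 hours of Chem fit (value 49) — 21 remain.
Ling: take in full, 12 hours for value 14 — 9 left.
Fill the last 9 hours with part of Lit: 9/18 of it earns 7.
Total value = 221.

221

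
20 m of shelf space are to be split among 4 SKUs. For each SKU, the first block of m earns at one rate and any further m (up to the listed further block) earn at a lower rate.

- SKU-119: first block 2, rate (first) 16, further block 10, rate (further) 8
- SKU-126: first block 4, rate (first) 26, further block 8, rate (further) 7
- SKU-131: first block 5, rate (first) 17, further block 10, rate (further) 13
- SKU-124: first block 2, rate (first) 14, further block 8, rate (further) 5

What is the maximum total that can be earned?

340

Rank every tier by rate: SKU-126/T1 26 > SKU-131/T1 17 > SKU-119/T1 16 > SKU-124/T1 14 > SKU-131/T2 13 > SKU-119/T2 8 > SKU-126/T2 7 > SKU-124/T2 5.
Fill SKU-126 T1 block (4 at 26) — 16 left.
Fill SKU-131 T1 block (5 at 17) — 11 left.
Fill SKU-119 T1 block (2 at 16) — 9 left.
Fill SKU-124 T1 block (2 at 14) — 7 left.
SKU-131 T2 at 13: only 7 left, fill 7.
Total = 26×4 + 17×5 + 16×2 + 14×2 + 13×7 = 340.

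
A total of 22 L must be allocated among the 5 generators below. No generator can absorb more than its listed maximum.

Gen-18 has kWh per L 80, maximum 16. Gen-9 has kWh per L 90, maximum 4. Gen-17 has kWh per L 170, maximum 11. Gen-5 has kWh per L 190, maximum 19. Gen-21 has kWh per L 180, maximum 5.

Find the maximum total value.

Order the generators by kWh per L: Gen-5 190 > Gen-21 180 > Gen-17 170 > Gen-9 90 > Gen-18 80.
Gen-5 takes 19 to reach its cap of 19 → 3 left.
Gen-21 has room for 5 but only 3 remain, so it gets 3.
Total = 190×19 + 180×3 = 4150.

4150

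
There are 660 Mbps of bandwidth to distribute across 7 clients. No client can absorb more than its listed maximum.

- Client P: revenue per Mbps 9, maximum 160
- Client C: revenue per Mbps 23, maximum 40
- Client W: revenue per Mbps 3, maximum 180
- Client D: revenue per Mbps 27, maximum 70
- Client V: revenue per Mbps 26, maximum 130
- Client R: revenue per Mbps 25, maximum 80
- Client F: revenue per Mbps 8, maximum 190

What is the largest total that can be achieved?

Rank by revenue per Mbps: Client D 27 > Client V 26 > Client R 25 > Client C 23 > Client P 9 > Client F 8 > Client W 3.
Give Client D 70 to hit its cap of 70 → 590 left.
Client V: +130 to 130 (cap) → 460 left.
Give Client R 80 to hit its cap of 80 → 380 left.
Client C: +40 to 40 (cap) → 340 left.
Client P: +160 to 160 (cap) → 180 left.
Client F has room for 190 but only 180 remain, so it gets 180.
Total = 9×160 + 23×40 + 27×70 + 26×130 + 25×80 + 8×180 = 11070.

11070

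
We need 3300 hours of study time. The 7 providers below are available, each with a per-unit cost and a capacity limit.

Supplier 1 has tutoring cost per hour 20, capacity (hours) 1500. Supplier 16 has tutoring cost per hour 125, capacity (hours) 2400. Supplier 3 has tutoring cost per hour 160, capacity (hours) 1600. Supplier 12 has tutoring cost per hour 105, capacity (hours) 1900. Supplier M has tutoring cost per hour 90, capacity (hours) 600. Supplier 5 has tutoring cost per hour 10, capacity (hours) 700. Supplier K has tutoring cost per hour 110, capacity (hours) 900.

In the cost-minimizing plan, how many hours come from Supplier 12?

500

Cheapest first:
Take 700 from Supplier 5 at 10 ; need 2600 more.
Take 1500 from Supplier 1 at 20 ; need 1100 more.
Supplier M (90): use full 600 ; 500 hours to go.
Supplier 12 (105): take the remaining 500 ; done.
Supplier K, Supplier 16, Supplier 3: unused.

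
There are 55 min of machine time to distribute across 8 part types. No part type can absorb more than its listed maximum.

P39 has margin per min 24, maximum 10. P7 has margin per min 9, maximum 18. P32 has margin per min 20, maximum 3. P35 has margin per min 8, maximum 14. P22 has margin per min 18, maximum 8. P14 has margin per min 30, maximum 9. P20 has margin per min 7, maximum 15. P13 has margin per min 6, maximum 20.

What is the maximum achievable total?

932

Highest margin per min first: P14 30 > P39 24 > P32 20 > P22 18 > P7 9 > P35 8 > P20 7 > P13 6.
P14: +9 to 9 (cap) — 46 left.
Give P39 10 to hit its cap of 10 — 36 left.
Give P32 3 to hit its cap of 3 — 33 left.
P22: +8 to 8 (cap) — 25 left.
P7 takes 18 to reach its cap of 18 — 7 left.
P35 has room for 14 but only 7 remain, so it gets 7.
Total = 24×10 + 9×18 + 20×3 + 8×7 + 18×8 + 30×9 = 932.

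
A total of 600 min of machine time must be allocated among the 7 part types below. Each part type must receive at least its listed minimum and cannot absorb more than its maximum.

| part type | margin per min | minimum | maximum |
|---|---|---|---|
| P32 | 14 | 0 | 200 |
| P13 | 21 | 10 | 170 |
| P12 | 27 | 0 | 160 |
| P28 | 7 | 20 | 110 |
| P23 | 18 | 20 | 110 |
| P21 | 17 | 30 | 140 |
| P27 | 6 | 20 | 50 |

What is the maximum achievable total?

Meeting every minimum uses 0+10+0+20+20+30+20 = 100 min, leaving 500.
Highest margin per min first: P12 27 > P13 21 > P23 18 > P21 17 > P32 14 > P28 7 > P27 6.
Give P12 160 more to hit its cap of 160 ; 340 left.
P13 takes 160 more to reach its cap of 170 ; 180 left.
P23: +90 to 110 (cap) ; 90 left.
P21: +90 (room for 110) → 120. Pool exhausted.
Total = 21×170 + 27×160 + 7×20 + 18×110 + 17×120 + 6×20 = 12170.

12170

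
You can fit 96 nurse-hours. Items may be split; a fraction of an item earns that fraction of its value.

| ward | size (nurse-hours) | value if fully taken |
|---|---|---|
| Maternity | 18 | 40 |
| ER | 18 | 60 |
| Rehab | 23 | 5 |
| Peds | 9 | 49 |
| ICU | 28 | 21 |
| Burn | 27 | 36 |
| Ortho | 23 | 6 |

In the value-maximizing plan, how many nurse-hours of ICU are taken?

24

Sort by value density: Peds 49/9≈5.44, ER 60/18≈3.33, Maternity 40/18≈2.22, Burn 36/27≈1.33, ICU 21/28≈0.75, Ortho 6/23≈0.261, Rehab 5/23≈0.217.
All 9 nurse-hours of Peds fit (value 49) — 87 remain.
Take all of ER (18 nurse-hours, value 60) — 69 nurse-hours left.
All 18 nurse-hours of Maternity fit (value 40) — 51 remain.
Take all of Burn (27 nurse-hours, value 36) — 24 nurse-hours left.
Fill the last 24 nurse-hours with part of ICU: 24/28 of it earns 18.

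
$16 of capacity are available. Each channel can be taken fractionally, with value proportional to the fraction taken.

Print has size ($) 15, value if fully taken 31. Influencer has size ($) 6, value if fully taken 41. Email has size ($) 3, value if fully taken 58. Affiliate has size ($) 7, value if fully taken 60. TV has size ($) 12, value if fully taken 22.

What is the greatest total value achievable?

Sort by value density: Email 58/3≈19.3, Affiliate 60/7≈8.57, Influencer 41/6≈6.83, Print 31/15≈2.07, TV 22/12≈1.83.
Email: take in full, 3 $ for value 58 — 13 left.
Affiliate: take in full, 7 $ for value 60 — 6 left.
Take all of Influencer (6 $, value 41) — 0 $ left.
Total value = 159.

159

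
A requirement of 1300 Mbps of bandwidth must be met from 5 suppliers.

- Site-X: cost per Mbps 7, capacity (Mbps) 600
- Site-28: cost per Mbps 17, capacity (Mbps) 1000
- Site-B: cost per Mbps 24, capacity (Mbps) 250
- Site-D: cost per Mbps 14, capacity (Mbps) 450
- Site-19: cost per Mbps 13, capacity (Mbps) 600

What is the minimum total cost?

13400

Cheapest first:
Site-X (7): use full 600 — 700 Mbps to go.
Site-19 at 13: take all 600 Mbps — 100 still needed.
Site-D at 14: take 100 of its 450 — requirement met.
Site-28, Site-B: unused.
Cost = 600×7 + 600×13 + 100×14 = 13400.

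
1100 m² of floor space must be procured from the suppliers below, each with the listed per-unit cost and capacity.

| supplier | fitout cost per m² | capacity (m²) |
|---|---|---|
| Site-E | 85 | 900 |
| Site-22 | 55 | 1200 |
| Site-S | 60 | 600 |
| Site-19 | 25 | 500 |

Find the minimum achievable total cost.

Cheapest first:
Site-19 (25): use full 500 → 600 m² to go.
Take 600 from Site-22 at 55 to finish.
Site-S, Site-E: unused.
Cost = 500×25 + 600×55 = 45500.

45500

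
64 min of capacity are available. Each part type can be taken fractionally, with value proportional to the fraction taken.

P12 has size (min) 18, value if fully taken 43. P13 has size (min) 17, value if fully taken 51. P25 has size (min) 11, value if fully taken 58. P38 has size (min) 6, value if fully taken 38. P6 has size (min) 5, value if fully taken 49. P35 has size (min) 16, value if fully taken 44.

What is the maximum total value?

Best value per unit of size first: P6 49/5≈9.8, P38 38/6≈6.33, P25 58/11≈5.27, P13 51/17≈3, P35 44/16≈2.75, P12 43/18≈2.39.
P6: take in full, 5 min for value 49 — 59 left.
P38: take in full, 6 min for value 38 — 53 left.
All 11 min of P25 fit (value 58) — 42 remain.
Take all of P13 (17 min, value 51) — 25 min left.
All 16 min of P35 fit (value 44) — 9 remain.
9 min left: a 9/18 share of P12 gives 43×9/18 = 21.5.
Total value = 261.5.

261.5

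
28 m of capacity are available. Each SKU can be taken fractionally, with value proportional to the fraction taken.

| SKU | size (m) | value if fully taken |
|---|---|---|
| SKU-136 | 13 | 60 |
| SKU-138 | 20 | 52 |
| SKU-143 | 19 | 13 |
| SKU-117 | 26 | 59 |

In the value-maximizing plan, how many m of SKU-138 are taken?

15

Rank by value-to-size ratio: SKU-136 60/13≈4.62, SKU-138 52/20≈2.6, SKU-117 59/26≈2.27, SKU-143 13/19≈0.684.
Take all of SKU-136 (13 m, value 60) ; 15 m left.
Fill the last 15 m with part of SKU-138: 15/20 of it earns 39.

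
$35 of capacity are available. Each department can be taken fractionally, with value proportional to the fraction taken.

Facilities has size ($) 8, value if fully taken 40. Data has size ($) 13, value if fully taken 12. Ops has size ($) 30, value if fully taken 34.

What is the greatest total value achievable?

Rank by value-to-size ratio: Facilities 40/8≈5, Ops 34/30≈1.13, Data 12/13≈0.923.
All 8 $ of Facilities fit (value 40) → 27 remain.
27 $ left: a 27/30 share of Ops gives 34×27/30 = 30.6.
Total value = 70.6.

70.6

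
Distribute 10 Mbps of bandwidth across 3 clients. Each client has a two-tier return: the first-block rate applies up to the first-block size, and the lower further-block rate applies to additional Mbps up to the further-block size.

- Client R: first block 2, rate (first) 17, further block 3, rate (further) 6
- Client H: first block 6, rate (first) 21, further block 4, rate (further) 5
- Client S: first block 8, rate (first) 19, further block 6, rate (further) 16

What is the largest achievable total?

202

Rank every tier by rate: Client H/first 21 > Client S/first 19 > Client R/first 17 > Client S/second 16 > Client R/second 6 > Client H/second 5.
Fill Client H first block (6 at 21) → 4 left.
4 remain; put them into Client S first at 19.
Total = 21×6 + 19×4 = 202.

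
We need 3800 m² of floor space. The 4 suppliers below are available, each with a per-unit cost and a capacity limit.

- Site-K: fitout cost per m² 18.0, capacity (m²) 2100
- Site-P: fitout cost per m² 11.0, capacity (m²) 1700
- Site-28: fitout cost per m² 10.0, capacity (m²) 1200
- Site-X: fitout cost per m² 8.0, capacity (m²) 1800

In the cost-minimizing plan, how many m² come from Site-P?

Use suppliers in increasing cost order.
Site-X (8.0): use full 1800 — 2000 m² to go.
Site-28 (10.0): use full 1200 — 800 m² to go.
Take 800 from Site-P at 11.0 to finish.
Site-K: unused.

800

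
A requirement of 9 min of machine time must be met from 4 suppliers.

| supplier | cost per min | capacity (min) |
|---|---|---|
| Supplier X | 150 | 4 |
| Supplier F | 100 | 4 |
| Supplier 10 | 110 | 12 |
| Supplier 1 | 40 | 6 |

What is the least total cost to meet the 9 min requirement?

Use suppliers in increasing cost order.
Take 6 from Supplier 1 at 40 → need 3 more.
Take 3 from Supplier F at 100 to finish.
Supplier 10, Supplier X: unused.
Cost = 6×40 + 3×100 = 540.

540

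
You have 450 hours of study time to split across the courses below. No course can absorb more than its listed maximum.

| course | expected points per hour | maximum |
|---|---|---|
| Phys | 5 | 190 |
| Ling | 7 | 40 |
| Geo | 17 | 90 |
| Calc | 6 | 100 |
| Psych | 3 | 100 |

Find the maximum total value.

Order the courses by expected points per hour: Geo 17 > Ling 7 > Calc 6 > Phys 5 > Psych 3.
Geo: +90 to 90 (cap) ; 360 left.
Ling takes 40 to reach its cap of 40 ; 320 left.
Give Calc 100 to hit its cap of 100 ; 220 left.
Phys: +190 to 190 (cap) ; 30 left.
Psych has room for 100 but only 30 remain, so it gets 30.
Total = 5×190 + 7×40 + 17×90 + 6×100 + 3×30 = 3450.

3450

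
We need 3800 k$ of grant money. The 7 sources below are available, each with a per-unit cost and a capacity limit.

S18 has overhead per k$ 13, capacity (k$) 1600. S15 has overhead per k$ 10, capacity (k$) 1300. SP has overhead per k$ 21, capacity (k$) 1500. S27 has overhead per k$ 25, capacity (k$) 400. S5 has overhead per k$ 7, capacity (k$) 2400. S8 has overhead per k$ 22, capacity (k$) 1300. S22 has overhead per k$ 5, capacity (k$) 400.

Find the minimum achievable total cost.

Cheapest first:
S22 (5): use full 400 — 3400 k$ to go.
S5 at 7: take all 2400 k$ — 1000 still needed.
Take 1000 from S15 at 10 to finish.
S18, SP, S8, S27: unused.
Cost = 400×5 + 2400×7 + 1000×10 = 28800.

28800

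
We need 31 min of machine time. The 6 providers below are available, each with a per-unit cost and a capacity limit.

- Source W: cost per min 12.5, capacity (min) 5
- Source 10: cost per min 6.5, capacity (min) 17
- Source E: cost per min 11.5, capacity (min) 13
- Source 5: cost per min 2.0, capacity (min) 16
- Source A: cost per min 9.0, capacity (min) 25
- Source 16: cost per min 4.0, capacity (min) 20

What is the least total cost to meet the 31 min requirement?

Cheapest first:
Take 16 from Source 5 at 2.0 → need 15 more.
Source 16 at 4.0: take 15 of its 20 → requirement met.
Source 10, Source A, Source E, Source W: unused.
Cost = 16×2.0 + 15×4.0 = 92.

92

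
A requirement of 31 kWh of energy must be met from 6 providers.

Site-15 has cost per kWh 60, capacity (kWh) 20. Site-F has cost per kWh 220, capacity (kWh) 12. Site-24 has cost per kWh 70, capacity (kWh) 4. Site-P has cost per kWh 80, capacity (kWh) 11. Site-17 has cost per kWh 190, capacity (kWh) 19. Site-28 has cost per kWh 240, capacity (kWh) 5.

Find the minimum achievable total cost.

Use providers in increasing cost order.
Site-15 at 60: take all 20 kWh → 11 still needed.
Site-24 (70): use full 4 → 7 kWh to go.
Site-P at 80: take 7 of its 11 → requirement met.
Site-17, Site-F, Site-28: unused.
Cost = 20×60 + 4×70 + 7×80 = 2040.

2040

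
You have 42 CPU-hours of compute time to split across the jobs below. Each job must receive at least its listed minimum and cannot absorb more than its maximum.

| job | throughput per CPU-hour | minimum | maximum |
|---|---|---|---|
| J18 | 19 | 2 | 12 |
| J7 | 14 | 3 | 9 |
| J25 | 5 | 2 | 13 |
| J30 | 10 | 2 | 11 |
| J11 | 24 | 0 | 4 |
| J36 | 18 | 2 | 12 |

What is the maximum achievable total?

706

Meeting every minimum uses 2+3+2+2+0+2 = 11 CPU-hours, leaving 31.
Order the jobs by throughput per CPU-hour: J11 24 > J18 19 > J36 18 > J7 14 > J30 10 > J25 5.
J11 takes 4 more to reach its cap of 4 ; 27 left.
J18 takes 10 more to reach its cap of 12 ; 17 left.
J36 takes 10 more to reach its cap of 12 ; 7 left.
Give J7 6 more to hit its cap of 9 ; 1 left.
Only 1 left; J30 takes them to reach 3.
Total = 19×12 + 14×9 + 5×2 + 10×3 + 24×4 + 18×12 = 706.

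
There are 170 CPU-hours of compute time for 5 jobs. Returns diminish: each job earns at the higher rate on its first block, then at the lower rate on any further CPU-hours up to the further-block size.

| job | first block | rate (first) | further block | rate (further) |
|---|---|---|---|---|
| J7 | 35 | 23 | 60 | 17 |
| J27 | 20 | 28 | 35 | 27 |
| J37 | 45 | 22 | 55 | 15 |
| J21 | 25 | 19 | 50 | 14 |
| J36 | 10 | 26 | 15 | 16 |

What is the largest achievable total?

Rank every tier by rate: J27/T1 28 > J27/T2 27 > J36/T1 26 > J7/T1 23 > J37/T1 22 > J21/T1 19 > J7/T2 17 > J36/T2 16 > J37/T2 15 > J21/T2 14.
J27 T1 at 28: fill all 20 ; 150 left.
Fill J27 T2 block (35 at 27) ; 115 left.
Fill J36 T1 block (10 at 26) ; 105 left.
J7/T1 (23): +35 ; 70 left.
Fill J37 T1 block (45 at 22) ; 25 left.
J21/T1 (19): +25 ; 0 left.
Total = 28×20 + 27×35 + 26×10 + 23×35 + 22×45 + 19×25 = 4035.

4035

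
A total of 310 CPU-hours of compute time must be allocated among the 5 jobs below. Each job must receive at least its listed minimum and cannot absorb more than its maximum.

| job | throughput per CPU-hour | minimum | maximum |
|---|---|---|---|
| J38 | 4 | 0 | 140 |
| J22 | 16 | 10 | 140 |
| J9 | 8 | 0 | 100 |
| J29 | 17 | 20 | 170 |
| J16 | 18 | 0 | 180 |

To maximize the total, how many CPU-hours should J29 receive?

Meeting every minimum uses 0+10+0+20+0 = 30 CPU-hours, leaving 280.
Order the jobs by throughput per CPU-hour: J16 18 > J29 17 > J22 16 > J9 8 > J38 4.
Give J16 180 more to hit its cap of 180 — 100 left.
Only 100 left; J29 takes them to reach 120.

120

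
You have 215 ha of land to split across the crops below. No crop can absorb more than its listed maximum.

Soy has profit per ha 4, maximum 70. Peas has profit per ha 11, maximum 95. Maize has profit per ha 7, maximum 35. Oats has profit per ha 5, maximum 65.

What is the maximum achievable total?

Rank by profit per ha: Peas 11 > Maize 7 > Oats 5 > Soy 4.
Peas takes 95 to reach its cap of 95 → 120 left.
Maize takes 35 to reach its cap of 35 → 85 left.
Oats takes 65 to reach its cap of 65 → 20 left.
Only 20 left; Soy takes them to reach 20.
Total = 4×20 + 11×95 + 7×35 + 5×65 = 1695.

1695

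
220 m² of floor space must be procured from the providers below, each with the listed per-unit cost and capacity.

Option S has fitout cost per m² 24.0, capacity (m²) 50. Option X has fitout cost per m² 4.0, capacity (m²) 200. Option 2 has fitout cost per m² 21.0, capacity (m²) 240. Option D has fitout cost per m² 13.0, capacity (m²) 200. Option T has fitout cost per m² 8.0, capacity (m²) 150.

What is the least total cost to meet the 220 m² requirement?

Use providers in increasing cost order.
Option X (4.0): use full 200 — 20 m² to go.
Option T at 8.0: take 20 of its 150 — requirement met.
Option D, Option 2, Option S: unused.
Cost = 200×4.0 + 20×8.0 = 960.

960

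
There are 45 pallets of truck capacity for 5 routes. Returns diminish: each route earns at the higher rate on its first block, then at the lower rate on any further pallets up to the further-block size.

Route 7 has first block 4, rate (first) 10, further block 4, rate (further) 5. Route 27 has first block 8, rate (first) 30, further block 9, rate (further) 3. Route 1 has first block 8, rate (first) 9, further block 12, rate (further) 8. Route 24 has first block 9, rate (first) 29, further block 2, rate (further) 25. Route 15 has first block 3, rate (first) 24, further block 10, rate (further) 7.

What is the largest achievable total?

823

Treat each block as its own option and order by rate: Route 27/first 30 > Route 24/first 29 > Route 24/second 25 > Route 15/first 24 > Route 7/first 10 > Route 1/first 9 > Route 1/second 8 > Route 15/second 7 > Route 7/second 5 > Route 27/second 3.
Fill Route 27 first block (8 at 30) — 37 left.
Fill Route 24 first block (9 at 29) — 28 left.
Route 24/second (25): +2 — 26 left.
Route 15/first (24): +3 — 23 left.
Route 7 first at 10: fill all 4 — 19 left.
Route 1 first at 9: fill all 8 — 11 left.
Route 1/second: +11 of 12 at 8; pool empty.
Total = 30×8 + 29×9 + 25×2 + 24×3 + 10×4 + 9×8 + 8×11 = 823.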